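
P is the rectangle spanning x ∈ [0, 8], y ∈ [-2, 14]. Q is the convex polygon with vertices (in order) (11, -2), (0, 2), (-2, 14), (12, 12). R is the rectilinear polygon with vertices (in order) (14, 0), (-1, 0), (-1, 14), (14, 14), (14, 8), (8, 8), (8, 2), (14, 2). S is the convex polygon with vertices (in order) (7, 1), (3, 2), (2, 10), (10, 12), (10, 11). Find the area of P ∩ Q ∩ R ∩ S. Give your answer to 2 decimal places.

The intersection is the polygon with vertices (8,8), (8,4.333), (7,1), (3,2), (2,10), (8,11.5).
By the shoelace formula its area is 49.83.

49.83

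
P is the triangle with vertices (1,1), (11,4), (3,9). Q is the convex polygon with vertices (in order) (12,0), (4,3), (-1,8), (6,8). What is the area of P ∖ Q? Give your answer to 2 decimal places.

|P| = 37, |P∩Q| = 25.686.
|P ∖ Q| = |P| − |P∩Q| = 37 − 25.686 = 11.31.

11.31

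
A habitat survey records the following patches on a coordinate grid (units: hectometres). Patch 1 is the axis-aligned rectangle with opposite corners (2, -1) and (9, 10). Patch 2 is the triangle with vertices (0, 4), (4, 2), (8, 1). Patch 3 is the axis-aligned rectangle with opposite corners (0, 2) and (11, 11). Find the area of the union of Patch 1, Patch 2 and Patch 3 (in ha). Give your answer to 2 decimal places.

By inclusion–exclusion:
Individual areas: |Patch 1| = 77, |Patch 2| = 2, |Patch 3| = 99.
|Patch 1∩Patch 2| = 1.75.
|Patch 1∩Patch 3|: x∈[2,9], y∈[2,10] → 7·8 = 56.
|Patch 2∩Patch 3| = 1.3333.
|Patch 1∩Patch 2∩Patch 3| = 1.0833.
|Patch 1 ∪ Patch 2 ∪ Patch 3| = 178 − 59.0833 + 1.0833 = 120.00.

120.00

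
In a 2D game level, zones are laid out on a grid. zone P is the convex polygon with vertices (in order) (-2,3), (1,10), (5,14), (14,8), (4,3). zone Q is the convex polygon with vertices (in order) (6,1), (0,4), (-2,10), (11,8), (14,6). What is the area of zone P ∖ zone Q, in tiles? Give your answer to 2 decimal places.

41.04

|zone P| = 93.5, |zone P∩zone Q| = 52.4575.
|zone P ∖ zone Q| = |zone P| − |zone P∩zone Q| = 93.5 − 52.4575 = 41.04.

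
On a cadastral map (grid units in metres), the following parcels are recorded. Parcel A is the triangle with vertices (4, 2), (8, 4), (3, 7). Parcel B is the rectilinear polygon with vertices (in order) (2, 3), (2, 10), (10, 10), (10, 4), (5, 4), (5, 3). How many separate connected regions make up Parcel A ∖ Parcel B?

1

Parcel A ∖ Parcel B is a single connected region.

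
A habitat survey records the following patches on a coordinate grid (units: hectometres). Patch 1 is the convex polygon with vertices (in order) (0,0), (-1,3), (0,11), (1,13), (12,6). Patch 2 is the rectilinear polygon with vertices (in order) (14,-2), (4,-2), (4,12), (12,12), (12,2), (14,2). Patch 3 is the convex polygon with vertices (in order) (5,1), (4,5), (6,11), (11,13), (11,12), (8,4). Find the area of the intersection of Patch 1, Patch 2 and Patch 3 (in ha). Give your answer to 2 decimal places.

The intersection is the polygon with vertices (4.667,2.333), (4,5), (5.675,10.025), (9.376,7.67), (8,4).
By the shoelace formula its area is 24.30.

24.30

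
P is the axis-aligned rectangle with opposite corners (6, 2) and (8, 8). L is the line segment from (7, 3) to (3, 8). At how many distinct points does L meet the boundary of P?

1

The segment meets the boundary at (6,4.25).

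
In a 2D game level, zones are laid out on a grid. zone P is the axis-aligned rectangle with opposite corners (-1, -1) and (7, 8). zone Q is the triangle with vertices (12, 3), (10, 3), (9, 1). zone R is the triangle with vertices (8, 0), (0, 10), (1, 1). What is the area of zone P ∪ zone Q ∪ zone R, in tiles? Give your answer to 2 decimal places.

By inclusion–exclusion:
Individual areas: |zone P| = 72, |zone Q| = 2, |zone R| = 31.
|zone P∩zone Q| = 0.
|zone P∩zone R| = 29.0687.
|zone Q∩zone R| = 0.
|zone P∩zone Q∩zone R| = 0.
|zone P ∪ zone Q ∪ zone R| = 105 − 29.0687 + 0 = 75.93.

75.93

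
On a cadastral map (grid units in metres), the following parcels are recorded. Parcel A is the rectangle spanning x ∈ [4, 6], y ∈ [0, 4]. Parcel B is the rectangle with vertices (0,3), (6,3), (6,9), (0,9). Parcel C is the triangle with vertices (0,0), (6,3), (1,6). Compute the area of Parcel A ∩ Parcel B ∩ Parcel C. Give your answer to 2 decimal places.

The intersection is the polygon with vertices (4,3), (4,4), (4.333,4), (6,3).
By the shoelace formula its area is 1.17.

1.17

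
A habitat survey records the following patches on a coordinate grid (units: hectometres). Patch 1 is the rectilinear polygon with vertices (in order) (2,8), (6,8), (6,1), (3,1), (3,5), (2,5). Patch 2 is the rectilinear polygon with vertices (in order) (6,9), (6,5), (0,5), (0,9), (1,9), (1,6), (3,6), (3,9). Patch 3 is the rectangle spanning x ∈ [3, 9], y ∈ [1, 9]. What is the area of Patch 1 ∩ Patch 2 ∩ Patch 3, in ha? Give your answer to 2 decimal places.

The intersection is the polygon with vertices (6,5), (3,5), (3,6), (3,8), (6,8).
By the shoelace formula its area is 9.00.

9.00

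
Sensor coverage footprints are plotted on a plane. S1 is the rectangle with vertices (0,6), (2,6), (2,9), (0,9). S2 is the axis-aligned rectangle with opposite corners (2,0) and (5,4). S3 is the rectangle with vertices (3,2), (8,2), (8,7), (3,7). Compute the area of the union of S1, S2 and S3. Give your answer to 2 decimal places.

39.00

By inclusion–exclusion:
Individual areas: |S1| = 6, |S2| = 12, |S3| = 25.
|S1∩S2| = 0 (no overlap).
|S1∩S3| = 0 (no overlap).
|S2∩S3|: x∈[3,5], y∈[2,4] → 2·2 = 4.
|S1∩S2∩S3| = 0.
|S1 ∪ S2 ∪ S3| = 43 − 4 + 0 = 39.00.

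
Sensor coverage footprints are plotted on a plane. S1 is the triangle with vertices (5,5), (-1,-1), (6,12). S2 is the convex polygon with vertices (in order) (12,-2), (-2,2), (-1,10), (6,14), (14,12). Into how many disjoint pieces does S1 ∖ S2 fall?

1

S1 ∖ S2 is a single connected region.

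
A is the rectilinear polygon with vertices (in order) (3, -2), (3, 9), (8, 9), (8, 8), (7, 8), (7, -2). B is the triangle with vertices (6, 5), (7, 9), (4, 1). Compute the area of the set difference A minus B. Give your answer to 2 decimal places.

43.00

|A| = 45, |A∩B| = 2.
|A ∖ B| = |A| − |A∩B| = 45 − 2 = 43.00.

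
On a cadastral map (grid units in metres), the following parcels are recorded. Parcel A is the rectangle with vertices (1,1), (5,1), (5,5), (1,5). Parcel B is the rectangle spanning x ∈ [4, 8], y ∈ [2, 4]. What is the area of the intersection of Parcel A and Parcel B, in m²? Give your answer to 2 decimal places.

|Parcel A∩Parcel B|: x∈[4,5], y∈[2,4] → 1·2 = 2.

2.00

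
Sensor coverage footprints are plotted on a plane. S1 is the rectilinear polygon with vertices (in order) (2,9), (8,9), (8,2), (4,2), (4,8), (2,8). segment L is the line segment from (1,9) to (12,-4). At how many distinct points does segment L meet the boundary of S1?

2

The segment meets the boundary at (6.923,2), (4,5.455).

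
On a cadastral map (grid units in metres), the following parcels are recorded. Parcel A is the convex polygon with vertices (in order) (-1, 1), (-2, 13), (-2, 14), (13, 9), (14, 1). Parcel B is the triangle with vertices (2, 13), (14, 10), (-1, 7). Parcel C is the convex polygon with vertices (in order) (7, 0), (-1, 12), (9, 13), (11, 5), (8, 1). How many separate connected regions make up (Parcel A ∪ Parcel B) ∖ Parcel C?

2

(Parcel A ∪ Parcel B) ∖ Parcel C splits into 2 disjoint pieces (area 50.9405, area 33.0333).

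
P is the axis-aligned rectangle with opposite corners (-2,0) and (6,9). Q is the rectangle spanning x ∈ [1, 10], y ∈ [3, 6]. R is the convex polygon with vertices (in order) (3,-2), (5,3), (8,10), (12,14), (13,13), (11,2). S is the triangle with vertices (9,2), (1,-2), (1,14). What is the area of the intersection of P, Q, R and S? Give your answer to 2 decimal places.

1.17

The intersection is the polygon with vertices (6,5.333), (6,3), (5,3).
By the shoelace formula its area is 1.17.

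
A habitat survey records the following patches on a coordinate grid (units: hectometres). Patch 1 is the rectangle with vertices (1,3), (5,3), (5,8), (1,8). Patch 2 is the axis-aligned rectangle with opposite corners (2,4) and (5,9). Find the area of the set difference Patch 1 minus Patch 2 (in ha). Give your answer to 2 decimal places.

8.00

|Patch 1∩Patch 2|: x∈[2,5], y∈[4,8] → 3·4 = 12.
|Patch 1| = 20.
|Patch 1 ∖ Patch 2| = |Patch 1| − |Patch 1∩Patch 2| = 20 − 12 = 8.00.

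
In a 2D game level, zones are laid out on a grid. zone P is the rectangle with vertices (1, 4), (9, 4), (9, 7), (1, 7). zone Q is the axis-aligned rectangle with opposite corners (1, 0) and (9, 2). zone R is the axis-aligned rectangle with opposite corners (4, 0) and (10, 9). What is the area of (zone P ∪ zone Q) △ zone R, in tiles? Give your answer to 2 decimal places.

44.00

|zone P ∪ zone Q| = 40.
|(zone P ∪ zone Q) ∩ zone R| = 25.
|(zone P ∪ zone Q) △ zone R| = 40 + 54 − 50 = 44.00.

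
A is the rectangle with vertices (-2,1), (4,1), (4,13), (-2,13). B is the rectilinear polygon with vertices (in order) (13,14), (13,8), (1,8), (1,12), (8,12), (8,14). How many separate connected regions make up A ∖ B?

A ∖ B is a single connected region.

1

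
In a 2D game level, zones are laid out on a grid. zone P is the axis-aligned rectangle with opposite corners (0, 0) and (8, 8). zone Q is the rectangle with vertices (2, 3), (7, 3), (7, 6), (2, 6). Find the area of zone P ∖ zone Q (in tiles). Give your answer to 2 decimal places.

|zone P∩zone Q|: x∈[2,7], y∈[3,6] → 5·3 = 15.
|zone P| = 64.
|zone P ∖ zone Q| = |zone P| − |zone P∩zone Q| = 64 − 15 = 49.00.

49.00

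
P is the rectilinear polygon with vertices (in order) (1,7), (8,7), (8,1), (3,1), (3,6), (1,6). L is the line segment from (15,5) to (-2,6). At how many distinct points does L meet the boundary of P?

2

The segment meets the boundary at (3,5.706), (8,5.412).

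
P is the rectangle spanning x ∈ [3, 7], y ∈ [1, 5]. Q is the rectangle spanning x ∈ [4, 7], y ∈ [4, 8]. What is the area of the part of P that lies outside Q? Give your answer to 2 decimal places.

|P∩Q|: x∈[4,7], y∈[4,5] → 3·1 = 3.
|P| = 16.
|P ∖ Q| = |P| − |P∩Q| = 16 − 3 = 13.00.

13.00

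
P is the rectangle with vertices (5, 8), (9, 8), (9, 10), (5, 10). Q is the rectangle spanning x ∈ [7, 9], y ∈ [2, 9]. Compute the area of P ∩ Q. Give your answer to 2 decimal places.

2.00

|P∩Q|: x∈[7,9], y∈[8,9] → 2·1 = 2.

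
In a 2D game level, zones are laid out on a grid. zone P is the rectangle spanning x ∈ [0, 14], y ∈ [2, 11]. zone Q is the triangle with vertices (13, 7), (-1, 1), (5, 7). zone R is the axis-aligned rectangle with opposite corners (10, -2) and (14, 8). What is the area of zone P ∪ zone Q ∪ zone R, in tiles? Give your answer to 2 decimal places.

142.67

By inclusion–exclusion:
Individual areas: |zone P| = 126, |zone Q| = 24, |zone R| = 40.
|zone P∩zone Q| = 23.3333.
|zone P∩zone R|: x∈[10,14], y∈[2,8] → 4·6 = 24.
|zone Q∩zone R| = 1.9286.
|zone P∩zone Q∩zone R| = 1.9286.
|zone P ∪ zone Q ∪ zone R| = 190 − 49.2619 + 1.9286 = 142.67.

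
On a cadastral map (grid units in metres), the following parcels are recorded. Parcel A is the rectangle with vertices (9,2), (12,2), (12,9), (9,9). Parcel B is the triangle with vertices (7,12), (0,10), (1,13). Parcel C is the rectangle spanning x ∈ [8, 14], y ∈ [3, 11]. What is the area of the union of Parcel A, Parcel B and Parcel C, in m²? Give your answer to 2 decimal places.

By inclusion–exclusion:
Individual areas: |Parcel A| = 21, |Parcel B| = 9.5, |Parcel C| = 48.
|Parcel A∩Parcel B| = 0.
|Parcel A∩Parcel C|: x∈[9,12], y∈[3,9] → 3·6 = 18.
|Parcel B∩Parcel C| = 0.
|Parcel A∩Parcel B∩Parcel C| = 0.
|Parcel A ∪ Parcel B ∪ Parcel C| = 78.5 − 18 + 0 = 60.50.

60.50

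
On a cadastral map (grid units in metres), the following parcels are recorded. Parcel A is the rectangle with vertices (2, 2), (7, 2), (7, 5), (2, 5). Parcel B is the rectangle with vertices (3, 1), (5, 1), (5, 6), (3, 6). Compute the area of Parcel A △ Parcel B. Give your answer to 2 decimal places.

|Parcel A∩Parcel B|: x∈[3,5], y∈[2,5] → 2·3 = 6.
|Parcel A △ Parcel B| = |Parcel A| + |Parcel B| − 2·|Parcel A∩Parcel B| = 15 + 10 − 12 = 13.00.

13.00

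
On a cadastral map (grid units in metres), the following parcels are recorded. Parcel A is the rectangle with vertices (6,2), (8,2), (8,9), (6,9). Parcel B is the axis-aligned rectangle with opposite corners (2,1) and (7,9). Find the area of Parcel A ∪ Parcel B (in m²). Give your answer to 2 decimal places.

By inclusion–exclusion:
Individual areas: |Parcel A| = 14, |Parcel B| = 40.
|Parcel A∩Parcel B|: x∈[6,7], y∈[2,9] → 1·7 = 7.
|Parcel A ∪ Parcel B| = 54 − 7 = 47.00.

47.00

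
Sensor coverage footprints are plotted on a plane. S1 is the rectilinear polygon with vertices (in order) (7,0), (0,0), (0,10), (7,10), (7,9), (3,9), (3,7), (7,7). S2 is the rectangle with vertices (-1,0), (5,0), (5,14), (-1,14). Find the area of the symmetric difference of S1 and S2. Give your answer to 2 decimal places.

|S1| = 62, |S2| = 84, |S1∩S2| = 46.
|S1 △ S2| = |S1| + |S2| − 2·|S1∩S2| = 62 + 84 − 92 = 54.00.

54.00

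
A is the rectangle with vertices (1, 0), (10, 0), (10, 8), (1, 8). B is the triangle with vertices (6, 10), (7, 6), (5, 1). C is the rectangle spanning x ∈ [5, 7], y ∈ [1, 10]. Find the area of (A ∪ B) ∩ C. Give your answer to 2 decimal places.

14.72

The region (A ∪ B) ∩ C is the polygon with vertices (5.778,8), (6,10), (6.5,8), (7,8), (7,1), (5,1), (5,8).
By the shoelace formula its area is 14.72.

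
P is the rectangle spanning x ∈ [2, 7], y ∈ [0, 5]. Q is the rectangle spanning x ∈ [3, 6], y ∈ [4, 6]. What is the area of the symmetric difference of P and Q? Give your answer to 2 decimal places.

25.00

|P∩Q|: x∈[3,6], y∈[4,5] → 3·1 = 3.
|P △ Q| = |P| + |Q| − 2·|P∩Q| = 25 + 6 − 6 = 25.00.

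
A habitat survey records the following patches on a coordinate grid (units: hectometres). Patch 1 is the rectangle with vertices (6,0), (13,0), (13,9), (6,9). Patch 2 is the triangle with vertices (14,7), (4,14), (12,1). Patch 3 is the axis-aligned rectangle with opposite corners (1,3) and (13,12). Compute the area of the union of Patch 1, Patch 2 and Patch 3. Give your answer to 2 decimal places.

By inclusion–exclusion:
Individual areas: |Patch 1| = 63, |Patch 2| = 37, |Patch 3| = 108.
|Patch 1∩Patch 2| = 24.9852.
|Patch 1∩Patch 3|: x∈[6,13], y∈[3,9] → 7·6 = 42.
|Patch 2∩Patch 3| = 31.6262.
|Patch 1∩Patch 2∩Patch 3| = 23.0877.
|Patch 1 ∪ Patch 2 ∪ Patch 3| = 208 − 98.6114 + 23.0877 = 132.48.

132.48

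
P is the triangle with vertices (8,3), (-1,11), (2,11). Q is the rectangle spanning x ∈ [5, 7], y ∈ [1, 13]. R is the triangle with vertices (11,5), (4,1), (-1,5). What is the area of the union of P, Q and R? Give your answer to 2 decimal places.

52.29

By inclusion–exclusion:
Individual areas: |P| = 12, |Q| = 24, |R| = 24.
|P∩Q| = 1.7778.
|P∩R| = 0.7435.
|Q∩R| = 5.7143.
|P∩Q∩R| = 0.5278.
|P ∪ Q ∪ R| = 60 − 8.2355 + 0.5278 = 52.29.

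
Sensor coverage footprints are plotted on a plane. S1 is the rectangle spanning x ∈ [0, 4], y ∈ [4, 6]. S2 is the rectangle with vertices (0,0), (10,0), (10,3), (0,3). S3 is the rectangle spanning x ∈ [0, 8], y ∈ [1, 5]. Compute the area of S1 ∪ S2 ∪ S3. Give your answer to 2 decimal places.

50.00

By inclusion–exclusion:
Individual areas: |S1| = 8, |S2| = 30, |S3| = 32.
|S1∩S2| = 0 (no overlap).
|S1∩S3|: x∈[0,4], y∈[4,5] → 4·1 = 4.
|S2∩S3|: x∈[0,8], y∈[1,3] → 8·2 = 16.
|S1∩S2∩S3| = 0.
|S1 ∪ S2 ∪ S3| = 70 − 20 + 0 = 50.00.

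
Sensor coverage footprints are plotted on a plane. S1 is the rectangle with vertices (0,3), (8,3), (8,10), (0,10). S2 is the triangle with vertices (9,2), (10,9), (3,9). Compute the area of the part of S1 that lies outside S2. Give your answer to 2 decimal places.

|S1| = 56, |S1∩S2| = 14.5833.
|S1 ∖ S2| = |S1| − |S1∩S2| = 56 − 14.5833 = 41.42.

41.42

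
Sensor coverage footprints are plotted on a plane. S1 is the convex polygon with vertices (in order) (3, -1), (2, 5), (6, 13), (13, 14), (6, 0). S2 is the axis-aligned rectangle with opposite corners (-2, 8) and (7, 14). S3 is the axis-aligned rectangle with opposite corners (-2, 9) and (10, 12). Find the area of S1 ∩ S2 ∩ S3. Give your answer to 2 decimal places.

6.75

The intersection is the polygon with vertices (7,9), (4,9), (5.5,12), (7,12).
By the shoelace formula its area is 6.75.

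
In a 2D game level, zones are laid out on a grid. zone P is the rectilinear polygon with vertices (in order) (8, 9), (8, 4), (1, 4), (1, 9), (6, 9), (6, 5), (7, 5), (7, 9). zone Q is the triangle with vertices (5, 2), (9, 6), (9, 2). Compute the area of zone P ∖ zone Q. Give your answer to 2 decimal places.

30.50

|zone P| = 31, |zone P∩zone Q| = 0.5.
|zone P ∖ zone Q| = |zone P| − |zone P∩zone Q| = 31 − 0.5 = 30.50.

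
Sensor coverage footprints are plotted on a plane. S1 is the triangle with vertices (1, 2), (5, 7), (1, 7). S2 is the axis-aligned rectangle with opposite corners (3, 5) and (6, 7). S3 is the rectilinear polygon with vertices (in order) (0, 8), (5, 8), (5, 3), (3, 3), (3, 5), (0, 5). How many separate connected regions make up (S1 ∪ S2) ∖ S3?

2

(S1 ∪ S2) ∖ S3 splits into 2 disjoint pieces (area 3.5, area 2).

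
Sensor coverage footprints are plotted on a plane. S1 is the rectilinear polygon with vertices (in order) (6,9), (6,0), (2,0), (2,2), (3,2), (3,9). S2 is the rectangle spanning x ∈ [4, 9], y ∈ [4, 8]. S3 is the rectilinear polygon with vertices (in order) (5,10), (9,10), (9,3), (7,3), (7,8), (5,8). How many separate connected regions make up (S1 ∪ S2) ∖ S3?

1

(S1 ∪ S2) ∖ S3 is a single connected region.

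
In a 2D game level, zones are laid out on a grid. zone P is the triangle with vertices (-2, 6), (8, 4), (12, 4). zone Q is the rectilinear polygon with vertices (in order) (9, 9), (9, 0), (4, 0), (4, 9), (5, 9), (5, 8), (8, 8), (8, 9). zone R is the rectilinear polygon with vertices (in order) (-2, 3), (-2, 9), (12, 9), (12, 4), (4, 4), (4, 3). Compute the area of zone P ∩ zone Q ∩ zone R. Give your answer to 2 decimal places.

2.33

The intersection is the polygon with vertices (4,4.8), (4,5.143), (9,4.429), (9,4), (8,4).
By the shoelace formula its area is 2.33.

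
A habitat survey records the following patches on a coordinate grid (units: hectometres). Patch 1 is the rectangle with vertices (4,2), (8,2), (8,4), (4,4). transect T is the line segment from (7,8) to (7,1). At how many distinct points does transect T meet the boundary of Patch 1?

2

The segment meets the boundary at (7,2), (7,4).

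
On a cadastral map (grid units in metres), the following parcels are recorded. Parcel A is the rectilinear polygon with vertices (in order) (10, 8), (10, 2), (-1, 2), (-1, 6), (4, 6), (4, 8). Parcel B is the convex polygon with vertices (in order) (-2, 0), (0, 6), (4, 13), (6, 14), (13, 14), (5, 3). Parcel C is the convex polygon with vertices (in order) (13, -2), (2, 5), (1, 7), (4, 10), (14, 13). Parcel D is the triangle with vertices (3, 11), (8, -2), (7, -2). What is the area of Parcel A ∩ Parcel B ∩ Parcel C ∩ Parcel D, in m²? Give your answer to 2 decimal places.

1.69

The intersection is the polygon with vertices (4,8), (4.154,8), (5.704,3.969), (5.324,3.446), (4,7.75).
By the shoelace formula its area is 1.69.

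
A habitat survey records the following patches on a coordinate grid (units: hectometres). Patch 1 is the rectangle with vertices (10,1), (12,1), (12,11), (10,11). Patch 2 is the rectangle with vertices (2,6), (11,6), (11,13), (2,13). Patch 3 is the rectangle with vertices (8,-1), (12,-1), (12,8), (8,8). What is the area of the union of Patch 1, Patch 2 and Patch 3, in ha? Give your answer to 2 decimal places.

96.00

By inclusion–exclusion:
Individual areas: |Patch 1| = 20, |Patch 2| = 63, |Patch 3| = 36.
|Patch 1∩Patch 2|: x∈[10,11], y∈[6,11] → 1·5 = 5.
|Patch 1∩Patch 3|: x∈[10,12], y∈[1,8] → 2·7 = 14.
|Patch 2∩Patch 3|: x∈[8,11], y∈[6,8] → 3·2 = 6.
|Patch 1∩Patch 2∩Patch 3| = 2.
|Patch 1 ∪ Patch 2 ∪ Patch 3| = 119 − 25 + 2 = 96.00.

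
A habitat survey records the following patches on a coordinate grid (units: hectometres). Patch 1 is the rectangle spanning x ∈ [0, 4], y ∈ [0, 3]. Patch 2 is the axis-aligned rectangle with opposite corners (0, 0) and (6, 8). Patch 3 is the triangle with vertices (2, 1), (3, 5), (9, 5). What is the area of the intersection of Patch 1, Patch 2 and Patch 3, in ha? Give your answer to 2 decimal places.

The intersection is the polygon with vertices (4,2.143), (2,1), (2.5,3), (4,3).
By the shoelace formula its area is 2.36.

2.36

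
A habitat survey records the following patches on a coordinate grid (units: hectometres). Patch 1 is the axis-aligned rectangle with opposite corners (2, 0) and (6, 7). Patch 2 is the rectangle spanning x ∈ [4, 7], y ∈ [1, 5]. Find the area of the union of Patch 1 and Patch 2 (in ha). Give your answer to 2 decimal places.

By inclusion–exclusion:
Individual areas: |Patch 1| = 28, |Patch 2| = 12.
|Patch 1∩Patch 2|: x∈[4,6], y∈[1,5] → 2·4 = 8.
|Patch 1 ∪ Patch 2| = 40 − 8 = 32.00.

32.00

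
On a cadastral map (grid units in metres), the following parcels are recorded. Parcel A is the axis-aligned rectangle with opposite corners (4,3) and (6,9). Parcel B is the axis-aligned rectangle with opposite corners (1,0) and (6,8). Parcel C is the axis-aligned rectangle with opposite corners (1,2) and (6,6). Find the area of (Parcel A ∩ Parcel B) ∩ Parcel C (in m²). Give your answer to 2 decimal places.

The region (Parcel A ∩ Parcel B) ∩ Parcel C is the polygon with vertices (4,3), (4,6), (6,6), (6,3).
By the shoelace formula its area is 6.00.

6.00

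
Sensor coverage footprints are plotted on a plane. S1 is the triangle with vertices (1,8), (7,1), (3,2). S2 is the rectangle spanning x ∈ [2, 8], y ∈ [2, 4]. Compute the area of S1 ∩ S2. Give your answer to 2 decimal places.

5.24

The intersection is the polygon with vertices (6.143,2), (3,2), (2.333,4), (4.429,4).
By the shoelace formula its area is 5.24.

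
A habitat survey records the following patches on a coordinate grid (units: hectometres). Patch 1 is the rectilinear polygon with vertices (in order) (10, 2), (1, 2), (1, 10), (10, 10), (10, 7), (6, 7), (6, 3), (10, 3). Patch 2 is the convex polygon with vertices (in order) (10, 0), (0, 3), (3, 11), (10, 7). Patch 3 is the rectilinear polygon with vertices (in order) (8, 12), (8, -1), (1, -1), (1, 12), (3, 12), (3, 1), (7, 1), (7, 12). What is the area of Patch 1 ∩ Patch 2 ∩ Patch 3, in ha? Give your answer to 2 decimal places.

14.11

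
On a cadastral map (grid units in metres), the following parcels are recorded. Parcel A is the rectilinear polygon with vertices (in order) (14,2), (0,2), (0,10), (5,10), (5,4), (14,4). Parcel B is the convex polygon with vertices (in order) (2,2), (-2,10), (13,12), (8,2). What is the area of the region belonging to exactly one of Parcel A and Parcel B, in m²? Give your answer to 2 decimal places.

66.00

|Parcel A| = 58, |Parcel B| = 94, |Parcel A∩Parcel B| = 43.
|Parcel A △ Parcel B| = |Parcel A| + |Parcel B| − 2·|Parcel A∩Parcel B| = 58 + 94 − 86 = 66.00.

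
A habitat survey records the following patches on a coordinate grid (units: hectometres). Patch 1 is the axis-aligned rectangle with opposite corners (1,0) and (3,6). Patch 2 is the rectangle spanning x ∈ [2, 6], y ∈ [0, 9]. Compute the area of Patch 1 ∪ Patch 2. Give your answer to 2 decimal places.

42.00

By inclusion–exclusion:
Individual areas: |Patch 1| = 12, |Patch 2| = 36.
|Patch 1∩Patch 2|: x∈[2,3], y∈[0,6] → 1·6 = 6.
|Patch 1 ∪ Patch 2| = 48 − 6 = 42.00.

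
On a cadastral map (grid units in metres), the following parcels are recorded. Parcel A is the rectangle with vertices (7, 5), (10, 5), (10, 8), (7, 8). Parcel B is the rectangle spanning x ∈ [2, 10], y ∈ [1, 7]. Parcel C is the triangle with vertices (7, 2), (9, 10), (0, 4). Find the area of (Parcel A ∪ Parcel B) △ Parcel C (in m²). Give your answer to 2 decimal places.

|Parcel A ∪ Parcel B| = 51.
|(Parcel A ∪ Parcel B) ∩ Parcel C| = 23.8452.
|(Parcel A ∪ Parcel B) △ Parcel C| = 51 + 30 − 47.6905 = 33.31.

33.31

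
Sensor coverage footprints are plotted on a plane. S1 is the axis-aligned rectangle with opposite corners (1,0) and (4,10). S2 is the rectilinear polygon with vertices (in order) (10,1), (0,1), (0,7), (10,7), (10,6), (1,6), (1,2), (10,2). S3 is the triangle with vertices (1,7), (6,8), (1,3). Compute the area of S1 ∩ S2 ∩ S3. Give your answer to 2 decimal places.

3.00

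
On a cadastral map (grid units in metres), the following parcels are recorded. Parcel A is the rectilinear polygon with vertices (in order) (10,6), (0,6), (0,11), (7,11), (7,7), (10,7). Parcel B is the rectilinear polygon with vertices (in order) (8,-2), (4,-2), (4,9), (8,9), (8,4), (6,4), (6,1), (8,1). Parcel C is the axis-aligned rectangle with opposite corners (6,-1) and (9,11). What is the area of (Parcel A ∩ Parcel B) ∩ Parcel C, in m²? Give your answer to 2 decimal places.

The region (Parcel A ∩ Parcel B) ∩ Parcel C is the polygon with vertices (7,9), (7,7), (8,7), (8,6), (6,6), (6,9).
By the shoelace formula its area is 4.00.

4.00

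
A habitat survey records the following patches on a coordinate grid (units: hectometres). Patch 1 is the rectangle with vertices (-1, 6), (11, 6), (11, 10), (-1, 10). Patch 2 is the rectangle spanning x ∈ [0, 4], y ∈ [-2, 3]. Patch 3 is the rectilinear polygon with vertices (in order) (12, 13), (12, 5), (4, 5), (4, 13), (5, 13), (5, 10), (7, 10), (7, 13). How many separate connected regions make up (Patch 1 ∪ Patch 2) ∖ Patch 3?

2

(Patch 1 ∪ Patch 2) ∖ Patch 3 splits into 2 disjoint pieces (area 20, area 20).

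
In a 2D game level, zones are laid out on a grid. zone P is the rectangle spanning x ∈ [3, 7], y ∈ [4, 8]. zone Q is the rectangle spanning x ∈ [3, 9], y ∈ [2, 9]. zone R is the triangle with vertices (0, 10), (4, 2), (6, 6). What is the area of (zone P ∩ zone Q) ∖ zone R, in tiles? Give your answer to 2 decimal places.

8.00

|zone P ∩ zone Q| = 16.
|(zone P ∩ zone Q) ∩ zone R| = 8.
|(zone P ∩ zone Q) ∖ zone R| = 16 − 8 = 8.00.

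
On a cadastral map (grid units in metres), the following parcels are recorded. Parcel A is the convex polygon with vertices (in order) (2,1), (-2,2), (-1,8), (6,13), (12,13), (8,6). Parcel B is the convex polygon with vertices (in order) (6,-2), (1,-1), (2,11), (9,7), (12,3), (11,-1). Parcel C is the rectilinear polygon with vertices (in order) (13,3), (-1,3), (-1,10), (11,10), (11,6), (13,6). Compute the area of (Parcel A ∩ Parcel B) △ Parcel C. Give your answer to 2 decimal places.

59.82

|Parcel A ∩ Parcel B| = 39.0095.
|(Parcel A ∩ Parcel B) ∩ Parcel C| = 34.5962.
|(Parcel A ∩ Parcel B) △ Parcel C| = 39.0095 + 90 − 69.1923 = 59.82.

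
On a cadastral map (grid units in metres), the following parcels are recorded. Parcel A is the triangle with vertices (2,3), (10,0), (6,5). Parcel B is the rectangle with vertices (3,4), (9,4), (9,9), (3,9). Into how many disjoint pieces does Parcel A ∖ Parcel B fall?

Parcel A ∖ Parcel B is a single connected region.

1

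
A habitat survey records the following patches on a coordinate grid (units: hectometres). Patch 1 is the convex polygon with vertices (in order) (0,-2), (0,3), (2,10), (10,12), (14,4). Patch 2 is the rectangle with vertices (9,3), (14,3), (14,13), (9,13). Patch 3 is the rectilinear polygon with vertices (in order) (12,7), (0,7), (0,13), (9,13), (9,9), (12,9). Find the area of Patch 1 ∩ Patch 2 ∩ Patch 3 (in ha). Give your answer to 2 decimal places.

5.75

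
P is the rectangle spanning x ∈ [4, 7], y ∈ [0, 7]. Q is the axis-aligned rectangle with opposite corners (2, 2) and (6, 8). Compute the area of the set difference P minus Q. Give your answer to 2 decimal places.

|P∩Q|: x∈[4,6], y∈[2,7] → 2·5 = 10.
|P| = 21.
|P ∖ Q| = |P| − |P∩Q| = 21 − 10 = 11.00.

11.00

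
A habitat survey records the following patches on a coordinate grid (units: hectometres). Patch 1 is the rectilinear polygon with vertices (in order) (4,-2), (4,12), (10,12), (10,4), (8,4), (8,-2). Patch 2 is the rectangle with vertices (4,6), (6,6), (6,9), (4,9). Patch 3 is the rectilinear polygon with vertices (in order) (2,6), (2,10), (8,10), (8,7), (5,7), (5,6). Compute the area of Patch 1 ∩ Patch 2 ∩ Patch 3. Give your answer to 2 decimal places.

5.00

The intersection is the polygon with vertices (6,9), (6,7), (5,7), (5,6), (4,6), (4,9).
By the shoelace formula its area is 5.00.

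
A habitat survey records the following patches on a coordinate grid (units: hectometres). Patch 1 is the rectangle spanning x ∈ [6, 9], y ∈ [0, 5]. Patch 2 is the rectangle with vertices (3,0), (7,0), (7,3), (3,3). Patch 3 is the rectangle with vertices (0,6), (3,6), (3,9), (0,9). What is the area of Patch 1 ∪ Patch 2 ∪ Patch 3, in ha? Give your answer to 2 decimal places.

33.00

By inclusion–exclusion:
Individual areas: |Patch 1| = 15, |Patch 2| = 12, |Patch 3| = 9.
|Patch 1∩Patch 2|: x∈[6,7], y∈[0,3] → 1·3 = 3.
|Patch 1∩Patch 3| = 0 (no overlap).
|Patch 2∩Patch 3| = 0 (no overlap).
|Patch 1∩Patch 2∩Patch 3| = 0.
|Patch 1 ∪ Patch 2 ∪ Patch 3| = 36 − 3 + 0 = 33.00.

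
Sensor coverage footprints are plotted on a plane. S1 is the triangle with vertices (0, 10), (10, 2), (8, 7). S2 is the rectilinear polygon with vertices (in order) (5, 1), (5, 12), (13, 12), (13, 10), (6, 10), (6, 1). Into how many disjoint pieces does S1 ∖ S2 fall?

2

S1 ∖ S2 splits into 2 disjoint pieces (area 5.3125, area 9.35).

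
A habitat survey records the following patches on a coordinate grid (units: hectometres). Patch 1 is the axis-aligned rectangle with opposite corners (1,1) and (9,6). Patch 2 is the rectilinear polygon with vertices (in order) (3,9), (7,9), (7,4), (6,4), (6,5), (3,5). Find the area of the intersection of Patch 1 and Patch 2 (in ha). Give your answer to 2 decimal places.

The intersection is the polygon with vertices (7,6), (7,4), (6,4), (6,5), (3,5), (3,6).
By the shoelace formula its area is 5.00.

5.00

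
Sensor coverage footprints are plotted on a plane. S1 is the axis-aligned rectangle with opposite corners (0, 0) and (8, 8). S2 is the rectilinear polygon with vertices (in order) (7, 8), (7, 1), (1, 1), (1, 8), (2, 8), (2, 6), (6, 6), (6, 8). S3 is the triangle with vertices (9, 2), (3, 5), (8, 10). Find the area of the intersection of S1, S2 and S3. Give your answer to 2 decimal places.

9.50

The intersection is the polygon with vertices (7,3), (3,5), (4,6), (6,6), (6,8), (7,8).
By the shoelace formula its area is 9.50.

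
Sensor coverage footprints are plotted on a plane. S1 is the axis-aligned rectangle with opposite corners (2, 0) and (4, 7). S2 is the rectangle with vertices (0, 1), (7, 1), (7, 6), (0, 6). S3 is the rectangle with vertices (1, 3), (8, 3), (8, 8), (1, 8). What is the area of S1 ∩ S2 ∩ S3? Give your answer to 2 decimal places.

The intersection is the polygon with vertices (2,6), (4,6), (4,3), (2,3).
By the shoelace formula its area is 6.00.

6.00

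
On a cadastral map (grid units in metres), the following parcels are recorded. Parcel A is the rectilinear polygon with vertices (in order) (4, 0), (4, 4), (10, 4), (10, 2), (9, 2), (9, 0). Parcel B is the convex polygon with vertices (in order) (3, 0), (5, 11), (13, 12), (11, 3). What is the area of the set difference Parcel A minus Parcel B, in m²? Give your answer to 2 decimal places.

|Parcel A| = 22, |Parcel A∩Parcel B| = 15.
|Parcel A ∖ Parcel B| = |Parcel A| − |Parcel A∩Parcel B| = 22 − 15 = 7.00.

7.00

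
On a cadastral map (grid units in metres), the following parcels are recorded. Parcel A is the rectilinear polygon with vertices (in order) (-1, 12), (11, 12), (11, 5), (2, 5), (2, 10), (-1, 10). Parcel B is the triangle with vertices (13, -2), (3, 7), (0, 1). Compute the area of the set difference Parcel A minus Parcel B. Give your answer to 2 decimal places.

65.78

|Parcel A| = 69, |Parcel A∩Parcel B| = 3.2222.
|Parcel A ∖ Parcel B| = |Parcel A| − |Parcel A∩Parcel B| = 69 − 3.2222 = 65.78.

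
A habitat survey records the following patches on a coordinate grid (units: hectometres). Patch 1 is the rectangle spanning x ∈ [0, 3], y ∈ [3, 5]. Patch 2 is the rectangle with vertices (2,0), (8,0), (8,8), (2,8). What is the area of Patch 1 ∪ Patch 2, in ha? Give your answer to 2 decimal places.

By inclusion–exclusion:
Individual areas: |Patch 1| = 6, |Patch 2| = 48.
|Patch 1∩Patch 2|: x∈[2,3], y∈[3,5] → 1·2 = 2.
|Patch 1 ∪ Patch 2| = 54 − 2 = 52.00.

52.00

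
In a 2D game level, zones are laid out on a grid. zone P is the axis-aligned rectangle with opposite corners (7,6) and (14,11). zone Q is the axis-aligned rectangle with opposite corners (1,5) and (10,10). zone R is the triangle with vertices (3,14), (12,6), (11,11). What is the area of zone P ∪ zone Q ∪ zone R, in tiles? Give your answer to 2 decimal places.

By inclusion–exclusion:
Individual areas: |zone P| = 35, |zone Q| = 45, |zone R| = 18.5.
|zone P∩zone Q|: x∈[7,10], y∈[6,10] → 3·4 = 12.
|zone P∩zone R| = 11.3889.
|zone Q∩zone R| = 2.7778.
|zone P∩zone Q∩zone R| = 2.7778.
|zone P ∪ zone Q ∪ zone R| = 98.5 − 26.1667 + 2.7778 = 75.11.

75.11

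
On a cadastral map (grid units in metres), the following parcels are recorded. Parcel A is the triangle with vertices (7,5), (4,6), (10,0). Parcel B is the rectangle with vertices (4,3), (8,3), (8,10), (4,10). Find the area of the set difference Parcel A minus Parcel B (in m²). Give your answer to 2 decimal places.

1.83

|Parcel A| = 6, |Parcel A∩Parcel B| = 4.1667.
|Parcel A ∖ Parcel B| = |Parcel A| − |Parcel A∩Parcel B| = 6 − 4.1667 = 1.83.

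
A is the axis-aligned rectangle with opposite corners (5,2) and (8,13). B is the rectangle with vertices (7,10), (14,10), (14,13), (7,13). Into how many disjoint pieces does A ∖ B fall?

A ∖ B is a single connected region.

1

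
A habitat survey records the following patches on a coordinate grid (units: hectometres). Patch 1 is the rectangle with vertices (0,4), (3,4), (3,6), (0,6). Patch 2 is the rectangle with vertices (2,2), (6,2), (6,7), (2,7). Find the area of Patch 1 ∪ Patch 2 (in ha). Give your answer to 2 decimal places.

24.00

By inclusion–exclusion:
Individual areas: |Patch 1| = 6, |Patch 2| = 20.
|Patch 1∩Patch 2|: x∈[2,3], y∈[4,6] → 1·2 = 2.
|Patch 1 ∪ Patch 2| = 26 − 2 = 24.00.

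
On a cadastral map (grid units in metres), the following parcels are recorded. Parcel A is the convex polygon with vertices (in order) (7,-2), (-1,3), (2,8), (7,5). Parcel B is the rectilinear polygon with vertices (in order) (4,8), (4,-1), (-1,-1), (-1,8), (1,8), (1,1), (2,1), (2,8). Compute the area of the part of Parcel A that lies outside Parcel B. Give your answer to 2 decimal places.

|Parcel A| = 45, |Parcel A∩Parcel B| = 18.3833.
|Parcel A ∖ Parcel B| = |Parcel A| − |Parcel A∩Parcel B| = 45 − 18.3833 = 26.62.

26.62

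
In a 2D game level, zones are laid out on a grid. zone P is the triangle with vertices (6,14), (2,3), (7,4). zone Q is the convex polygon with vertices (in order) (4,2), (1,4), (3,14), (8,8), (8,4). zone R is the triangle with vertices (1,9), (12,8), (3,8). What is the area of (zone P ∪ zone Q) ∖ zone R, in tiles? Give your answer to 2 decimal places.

50.89

|zone P ∪ zone Q| = 54.4247.
|(zone P ∪ zone Q) ∩ zone R| = 3.5305.
|(zone P ∪ zone Q) ∖ zone R| = 54.4247 − 3.5305 = 50.89.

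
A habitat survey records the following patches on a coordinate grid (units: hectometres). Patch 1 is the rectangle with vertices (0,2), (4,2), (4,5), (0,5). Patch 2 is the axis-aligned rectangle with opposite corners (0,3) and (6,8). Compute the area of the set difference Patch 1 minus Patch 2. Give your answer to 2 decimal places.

|Patch 1∩Patch 2|: x∈[0,4], y∈[3,5] → 4·2 = 8.
|Patch 1| = 12.
|Patch 1 ∖ Patch 2| = |Patch 1| − |Patch 1∩Patch 2| = 12 − 8 = 4.00.

4.00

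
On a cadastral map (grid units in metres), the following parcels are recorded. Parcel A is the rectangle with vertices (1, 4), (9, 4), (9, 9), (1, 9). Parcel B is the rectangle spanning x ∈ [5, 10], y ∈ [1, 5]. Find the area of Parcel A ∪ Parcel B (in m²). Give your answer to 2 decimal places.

56.00

By inclusion–exclusion:
Individual areas: |Parcel A| = 40, |Parcel B| = 20.
|Parcel A∩Parcel B|: x∈[5,9], y∈[4,5] → 4·1 = 4.
|Parcel A ∪ Parcel B| = 60 − 4 = 56.00.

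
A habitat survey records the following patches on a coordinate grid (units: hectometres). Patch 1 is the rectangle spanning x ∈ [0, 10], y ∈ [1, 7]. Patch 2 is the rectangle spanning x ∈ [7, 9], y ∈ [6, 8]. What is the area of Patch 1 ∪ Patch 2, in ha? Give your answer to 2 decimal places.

By inclusion–exclusion:
Individual areas: |Patch 1| = 60, |Patch 2| = 4.
|Patch 1∩Patch 2|: x∈[7,9], y∈[6,7] → 2·1 = 2.
|Patch 1 ∪ Patch 2| = 64 − 2 = 62.00.

62.00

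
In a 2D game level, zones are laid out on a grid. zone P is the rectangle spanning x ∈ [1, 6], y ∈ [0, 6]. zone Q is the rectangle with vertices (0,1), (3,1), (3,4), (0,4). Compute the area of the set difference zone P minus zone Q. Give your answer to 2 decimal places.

|zone P∩zone Q|: x∈[1,3], y∈[1,4] → 2·3 = 6.
|zone P| = 30.
|zone P ∖ zone Q| = |zone P| − |zone P∩zone Q| = 30 − 6 = 24.00.

24.00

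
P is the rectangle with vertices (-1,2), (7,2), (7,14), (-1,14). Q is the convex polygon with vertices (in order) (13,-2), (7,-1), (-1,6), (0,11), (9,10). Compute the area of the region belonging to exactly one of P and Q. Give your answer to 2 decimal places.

88.73

|P| = 96, |Q| = 108, |P∩Q| = 57.6349.
|P △ Q| = |P| + |Q| − 2·|P∩Q| = 96 + 108 − 115.2698 = 88.73.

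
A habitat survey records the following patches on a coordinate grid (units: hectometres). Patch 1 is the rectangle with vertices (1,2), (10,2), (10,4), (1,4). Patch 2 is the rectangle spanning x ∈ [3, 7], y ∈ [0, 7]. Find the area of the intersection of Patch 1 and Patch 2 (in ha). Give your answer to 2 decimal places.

|Patch 1∩Patch 2|: x∈[3,7], y∈[2,4] → 4·2 = 8.

8.00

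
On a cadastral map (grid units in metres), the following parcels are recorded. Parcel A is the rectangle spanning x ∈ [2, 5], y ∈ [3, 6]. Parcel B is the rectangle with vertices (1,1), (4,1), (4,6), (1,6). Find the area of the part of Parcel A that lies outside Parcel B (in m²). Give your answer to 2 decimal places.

3.00

|Parcel A∩Parcel B|: x∈[2,4], y∈[3,6] → 2·3 = 6.
|Parcel A| = 9.
|Parcel A ∖ Parcel B| = |Parcel A| − |Parcel A∩Parcel B| = 9 − 6 = 3.00.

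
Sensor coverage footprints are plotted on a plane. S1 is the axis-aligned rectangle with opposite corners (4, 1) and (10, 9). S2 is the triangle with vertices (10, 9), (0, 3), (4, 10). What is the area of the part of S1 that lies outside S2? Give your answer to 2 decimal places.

|S1| = 48, |S1∩S2| = 10.8.
|S1 ∖ S2| = |S1| − |S1∩S2| = 48 − 10.8 = 37.20.

37.20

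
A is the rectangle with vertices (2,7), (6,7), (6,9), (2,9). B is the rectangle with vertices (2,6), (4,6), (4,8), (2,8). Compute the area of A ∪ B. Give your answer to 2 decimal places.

By inclusion–exclusion:
Individual areas: |A| = 8, |B| = 4.
|A∩B|: x∈[2,4], y∈[7,8] → 2·1 = 2.
|A ∪ B| = 12 − 2 = 10.00.

10.00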